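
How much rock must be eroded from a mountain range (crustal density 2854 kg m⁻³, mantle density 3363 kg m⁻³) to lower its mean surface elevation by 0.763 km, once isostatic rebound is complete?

5.04 km

Net drop Δ = e − u = e − e ρ_c/ρ_m = e (ρ_m − ρ_c)/ρ_m.
e = Δ ρ_m/(ρ_m − ρ_c) = 0.763 km × 3363/509 = 5.04 km.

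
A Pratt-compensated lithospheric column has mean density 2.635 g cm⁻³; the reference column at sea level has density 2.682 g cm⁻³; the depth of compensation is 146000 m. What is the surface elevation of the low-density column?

2600 m

ρ_ref D = ρ (D + h) → h = D (ρ_ref − ρ)/ρ.
h = 146000 m × (2.682 − 2.635)/2.635 = 2600 m.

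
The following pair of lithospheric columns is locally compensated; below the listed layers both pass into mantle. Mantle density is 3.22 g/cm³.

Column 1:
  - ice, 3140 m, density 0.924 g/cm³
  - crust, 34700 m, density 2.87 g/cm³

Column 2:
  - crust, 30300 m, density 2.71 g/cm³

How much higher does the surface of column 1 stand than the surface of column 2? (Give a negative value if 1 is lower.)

1210 m

For any compensation level in the mantle, the mantle terms cancel and isostasy reduces to e = (Σt_1 − Σt_2) − (Σ(ρt)_1 − Σ(ρt)_2) / ρ_m.
Σt_1 = 37840 m; Σt_2 = 30300 m; Σ(ρt)_1 = 102490.36; Σ(ρt)_2 = 82113 (in m·g/cm³).
e = (37840 − 30300) − (102490.36 − 82113) / 3.22 = 1210 m.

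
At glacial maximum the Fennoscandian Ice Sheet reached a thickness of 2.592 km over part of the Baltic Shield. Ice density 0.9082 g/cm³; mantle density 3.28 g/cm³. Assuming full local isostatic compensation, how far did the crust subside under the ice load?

By Archimedes' principle applied to the lithosphere: the ice load ρ_ice t is balanced by mantle displaced below, ρ_m s.
s = t ρ_ice / ρ_m = 2.592 km × 0.9082/3.28 = 0.718 km.

0.718 km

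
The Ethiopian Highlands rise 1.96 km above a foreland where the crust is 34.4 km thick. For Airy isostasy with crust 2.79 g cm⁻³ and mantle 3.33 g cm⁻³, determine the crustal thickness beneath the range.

46.5 km

Root depth r = h ρ_c / (ρ_m − ρ_c) = 1.96 km × 2.79 / 0.54 = 10.13 km.
Total thickness = T + h + r = 34.4 km + 1.96 km + 10.13 km = 46.5 km.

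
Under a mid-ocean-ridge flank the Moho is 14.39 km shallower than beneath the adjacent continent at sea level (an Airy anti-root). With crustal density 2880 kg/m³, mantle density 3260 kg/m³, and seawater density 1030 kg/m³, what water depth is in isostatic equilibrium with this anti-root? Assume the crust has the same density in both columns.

Replacing a thickness d of crust by seawater at the top must be balanced by replacing crust with mantle at the base: d (ρ_c − ρ_w) = a (ρ_m − ρ_c).
d = a (ρ_m − ρ_c)/(ρ_c − ρ_w) = 14.39 km × 380/1850 = 2.96 km.

2.96 km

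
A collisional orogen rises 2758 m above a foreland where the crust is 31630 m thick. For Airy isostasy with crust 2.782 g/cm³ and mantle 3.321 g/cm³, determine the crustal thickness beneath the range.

Root depth r = h ρ_c / (ρ_m − ρ_c) = 2758 m × 2.782 / 0.539 = 14240 m.
Total thickness = T + h + r = 31630 m + 2758 m + 14240 m = 48600 m.

48600 m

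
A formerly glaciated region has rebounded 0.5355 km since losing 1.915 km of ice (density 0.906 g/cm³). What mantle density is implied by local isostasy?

3.24 g/cm³

ρ_m = ρ_ice t / u = 0.906 × 1.915 km/0.5355 km = 3.24 g/cm³.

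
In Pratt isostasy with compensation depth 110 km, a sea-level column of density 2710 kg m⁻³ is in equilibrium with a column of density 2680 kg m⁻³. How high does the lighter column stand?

1.23 km

ρ_ref D = ρ (D + h) → h = D (ρ_ref − ρ)/ρ.
h = 110 km × (2710 − 2680)/2680 = 1.23 km.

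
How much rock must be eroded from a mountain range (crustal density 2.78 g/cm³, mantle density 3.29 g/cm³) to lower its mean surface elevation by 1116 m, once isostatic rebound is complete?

7200 m

Net drop Δ = e − u = e − e ρ_c/ρ_m = e (ρ_m − ρ_c)/ρ_m.
e = Δ ρ_m/(ρ_m − ρ_c) = 1116 m × 3.29/0.51 = 7200 m.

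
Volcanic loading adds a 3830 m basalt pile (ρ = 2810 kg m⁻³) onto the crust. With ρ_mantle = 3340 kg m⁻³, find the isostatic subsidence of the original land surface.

Subaerial loading: s = t ρ_load / ρ_m.
s = 3830 m × 2810/3340 = 3220 m.

3220 m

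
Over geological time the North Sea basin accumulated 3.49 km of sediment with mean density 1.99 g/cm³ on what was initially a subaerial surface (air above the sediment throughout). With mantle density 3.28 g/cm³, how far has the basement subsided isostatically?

Subaerial load: s = t ρ_sed / ρ_m = 3.49 km × 1.99/3.28 = 2.12 km.

2.12 km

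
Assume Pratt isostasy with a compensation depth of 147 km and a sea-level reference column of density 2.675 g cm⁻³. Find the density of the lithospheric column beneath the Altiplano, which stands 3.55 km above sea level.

Pratt balance: ρ_ref D = ρ (D + h).
ρ = ρ_ref D/(D + h) = 2.675 × 147 km/(147 km + 3.55 km) = 2.61 g cm⁻³.

2.61 g cm⁻³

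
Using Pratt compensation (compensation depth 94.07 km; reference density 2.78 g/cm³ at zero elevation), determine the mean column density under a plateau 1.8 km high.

Pratt balance: ρ_ref D = ρ (D + h).
ρ = ρ_ref D/(D + h) = 2.78 × 94.07 km/(94.07 km + 1.8 km) = 2.73 g/cm³.

2.73 g/cm³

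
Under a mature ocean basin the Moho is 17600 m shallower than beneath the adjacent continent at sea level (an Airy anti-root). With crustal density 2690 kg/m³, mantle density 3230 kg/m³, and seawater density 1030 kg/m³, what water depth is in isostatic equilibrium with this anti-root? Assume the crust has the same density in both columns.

5730 m

Replacing a thickness d of crust by seawater at the top must be balanced by replacing crust with mantle at the base: d (ρ_c − ρ_w) = a (ρ_m − ρ_c).
d = a (ρ_m − ρ_c)/(ρ_c − ρ_w) = 17600 m × 540/1660 = 5730 m.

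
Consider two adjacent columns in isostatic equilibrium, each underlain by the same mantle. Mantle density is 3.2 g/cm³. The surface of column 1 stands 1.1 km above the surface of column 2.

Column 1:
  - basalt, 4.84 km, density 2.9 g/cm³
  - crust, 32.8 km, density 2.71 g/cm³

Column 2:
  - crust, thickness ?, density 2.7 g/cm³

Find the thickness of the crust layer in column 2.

Take the compensation level at the base of the deeper column (depth z_c below the surface of column 1) and equate Σ ρ_i t_i down to z_c; mantle fills any gap and the z_c terms cancel.
Column 1: 4.84×2.9 + 32.8×2.71 + (z_c − 37.64)×3.2
Column 2: 1.1×0 + x×2.7 + (z_c − 1.1 − 0 − x)×3.2
The z_c×3.2 term appears on both sides and cancels. Collect the known terms of each column as K = Σ(ρt)_known − 3.2 × (depth of known layers): K_1 = 102.924 − 3.2×37.64 = −17.524; K_2 = 0 − 3.2×(1.1 + 0) = −3.52.
Balance: K_1 = K_2 − x×(3.2 − 2.7), so x = (K_2 − K_1)/(3.2 − 2.7) = 14.004/0.5 = 28 km.

28 km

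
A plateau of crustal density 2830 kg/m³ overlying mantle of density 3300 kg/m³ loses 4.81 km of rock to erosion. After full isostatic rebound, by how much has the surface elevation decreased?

Rebound u = e ρ_c/ρ_m = 4.81 km × 2830/3300 = 4.125 km.
Net surface drop = e − u = 4.81 km − 4.125 km = e (ρ_m − ρ_c)/ρ_m = 0.685 km.

0.685 km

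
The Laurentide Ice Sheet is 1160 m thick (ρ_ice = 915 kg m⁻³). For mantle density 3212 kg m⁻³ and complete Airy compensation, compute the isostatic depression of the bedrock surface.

330 m

By Archimedes' principle applied to the lithosphere: the ice load ρ_ice t is balanced by mantle displaced below, ρ_m s.
s = t ρ_ice / ρ_m = 1160 m × 915/3212 = 330 m.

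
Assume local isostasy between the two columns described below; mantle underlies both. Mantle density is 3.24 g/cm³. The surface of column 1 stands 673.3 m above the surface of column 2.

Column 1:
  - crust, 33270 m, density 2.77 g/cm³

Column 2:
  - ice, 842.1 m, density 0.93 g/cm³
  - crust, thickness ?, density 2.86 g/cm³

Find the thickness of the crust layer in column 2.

Take the compensation level at the base of the deeper column (depth z_c below the surface of column 1) and equate Σ ρ_i t_i down to z_c; mantle fills any gap and the z_c terms cancel.
Column 1: 33270×2.77 + (z_c − 33270)×3.24
Column 2: 673.3×0 + 842.1×0.93 + x×2.86 + (z_c − 673.3 − 842.1 − x)×3.24
The z_c×3.24 term appears on both sides and cancels. Collect the known terms of each column as K = Σ(ρt)_known − 3.24 × (depth of known layers): K_1 = 92157.9 − 3.24×33270 = −15636.9; K_2 = 783.153 − 3.24×(673.3 + 842.1) = −4126.743.
Balance: K_1 = K_2 − x×(3.24 − 2.86), so x = (K_2 − K_1)/(3.24 − 2.86) = 11510.2/0.38 = 30300 m.

30300 m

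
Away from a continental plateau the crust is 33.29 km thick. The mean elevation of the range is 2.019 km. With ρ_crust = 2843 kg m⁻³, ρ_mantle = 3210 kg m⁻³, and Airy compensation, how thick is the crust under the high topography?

Root depth r = h ρ_c / (ρ_m − ρ_c) = 2.019 km × 2843 / 367 = 15.64 km.
Total thickness = T + h + r = 33.29 km + 2.019 km + 15.64 km = 50.9 km.

50.9 km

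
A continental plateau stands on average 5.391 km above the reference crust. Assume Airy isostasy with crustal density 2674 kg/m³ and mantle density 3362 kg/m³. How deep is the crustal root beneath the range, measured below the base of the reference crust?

21 km

For local isostatic compensation: the weight of the topography is balanced by the buoyancy of the root, ρ_c h = (ρ_m − ρ_c) r.
r = h · ρ_c / (ρ_m − ρ_c) = 5.391 km × 2674 / (3362 − 2674) = 21 km.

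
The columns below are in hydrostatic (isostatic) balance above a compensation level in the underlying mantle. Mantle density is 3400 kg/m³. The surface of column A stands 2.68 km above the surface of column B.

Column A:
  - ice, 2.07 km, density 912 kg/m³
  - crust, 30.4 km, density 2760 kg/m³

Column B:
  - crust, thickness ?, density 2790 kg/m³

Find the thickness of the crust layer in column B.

Take the compensation level at the base of the deeper column (depth z_c below the surface of column A) and equate Σ ρ_i t_i down to z_c; mantle fills any gap and the z_c terms cancel.
Column A: 2.07×912 + 30.4×2760 + (z_c − 32.47)×3400
Column B: 2.68×0 + x×2790 + (z_c − 2.68 − 0 − x)×3400
The z_c×3400 term appears on both sides and cancels. Collect the known terms of each column as K = Σ(ρt)_known − 3400 × (depth of known layers): K_A = 85791.84 − 3400×32.47 = −24606.16; K_B = 0 − 3400×(2.68 + 0) = −9112.
Balance: K_A = K_B − x×(3400 − 2790), so x = (K_B − K_A)/(3400 − 2790) = 15494.2/610 = 25.4 km.

25.4 km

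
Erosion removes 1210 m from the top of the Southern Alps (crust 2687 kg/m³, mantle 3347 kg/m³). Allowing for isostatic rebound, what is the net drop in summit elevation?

Rebound u = e ρ_c/ρ_m = 1210 m × 2687/3347 = 971.4 m.
Net surface drop = e − u = 1210 m − 971.4 m = e (ρ_m − ρ_c)/ρ_m = 239 m.

239 m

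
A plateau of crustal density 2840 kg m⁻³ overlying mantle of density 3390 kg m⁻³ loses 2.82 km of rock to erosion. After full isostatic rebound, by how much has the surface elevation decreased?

Rebound u = e ρ_c/ρ_m = 2.82 km × 2840/3390 = 2.362 km.
Net surface drop = e − u = 2.82 km − 2.362 km = e (ρ_m − ρ_c)/ρ_m = 0.458 km.

0.458 km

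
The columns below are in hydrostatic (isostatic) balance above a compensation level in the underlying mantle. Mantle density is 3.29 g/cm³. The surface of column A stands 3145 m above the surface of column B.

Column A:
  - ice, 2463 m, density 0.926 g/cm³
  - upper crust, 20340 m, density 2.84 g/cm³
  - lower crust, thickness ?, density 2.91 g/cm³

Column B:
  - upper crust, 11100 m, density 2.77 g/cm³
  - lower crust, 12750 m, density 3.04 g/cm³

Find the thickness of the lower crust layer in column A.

Take the compensation level at the base of the deeper column (depth z_c below the surface of column A) and equate Σ ρ_i t_i down to z_c; mantle fills any gap and the z_c terms cancel.
Column A: 2463×0.926 + 20340×2.84 + x×2.91 + (z_c − 22803 − x)×3.29
Column B: 3145×0 + 11100×2.77 + 12750×3.04 + (z_c − 3145 − 23850)×3.29
The z_c×3.29 term appears on both sides and cancels. Collect the known terms of each column as K = Σ(ρt)_known − 3.29 × (depth of known layers): K_A = 60046.338 − 3.29×22803 = −14975.532; K_B = 69507 − 3.29×(3145 + 23850) = −19306.55.
Balance: K_A − x×(3.29 − 2.91) = K_B, so x = (K_A − K_B)/(3.29 − 2.91) = 4331.02/0.38 = 11400 m.

11400 m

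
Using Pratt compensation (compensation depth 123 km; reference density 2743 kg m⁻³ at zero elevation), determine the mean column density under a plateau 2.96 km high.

Pratt balance: ρ_ref D = ρ (D + h).
ρ = ρ_ref D/(D + h) = 2743 × 123 km/(123 km + 2.96 km) = 2680 kg m⁻³.

2680 kg m⁻³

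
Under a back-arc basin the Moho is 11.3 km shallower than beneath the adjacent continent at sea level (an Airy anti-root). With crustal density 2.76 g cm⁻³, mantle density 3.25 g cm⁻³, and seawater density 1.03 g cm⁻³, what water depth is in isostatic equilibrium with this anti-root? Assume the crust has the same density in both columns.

3.2 km

Replacing a thickness d of crust by seawater at the top must be balanced by replacing crust with mantle at the base: d (ρ_c − ρ_w) = a (ρ_m − ρ_c).
d = a (ρ_m − ρ_c)/(ρ_c − ρ_w) = 11.3 km × 0.49/1.73 = 3.2 km.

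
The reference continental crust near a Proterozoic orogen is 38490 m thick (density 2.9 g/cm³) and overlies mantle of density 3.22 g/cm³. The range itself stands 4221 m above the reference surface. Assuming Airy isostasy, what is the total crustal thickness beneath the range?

Root depth r = h ρ_c / (ρ_m − ρ_c) = 4221 m × 2.9 / 0.32 = 38250 m.
Total thickness = T + h + r = 38490 m + 4221 m + 38250 m = 81000 m.

81000 m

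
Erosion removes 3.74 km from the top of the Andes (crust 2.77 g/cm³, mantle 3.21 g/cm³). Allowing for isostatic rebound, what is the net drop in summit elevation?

Rebound u = e ρ_c/ρ_m = 3.74 km × 2.77/3.21 = 3.227 km.
Net surface drop = e − u = 3.74 km − 3.227 km = e (ρ_m − ρ_c)/ρ_m = 0.513 km.

0.513 km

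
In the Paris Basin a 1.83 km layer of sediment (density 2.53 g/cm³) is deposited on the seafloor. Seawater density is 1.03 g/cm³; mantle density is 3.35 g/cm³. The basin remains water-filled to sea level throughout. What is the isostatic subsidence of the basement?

Submarine loading: the sediment displaces seawater, and the subsidence is in turn flooded, so s (ρ_m − ρ_w) = t (ρ_sed − ρ_w).
s = 1.83 km × (2.53 − 1.03) / (3.35 − 1.03) = 1.18 km.

1.18 km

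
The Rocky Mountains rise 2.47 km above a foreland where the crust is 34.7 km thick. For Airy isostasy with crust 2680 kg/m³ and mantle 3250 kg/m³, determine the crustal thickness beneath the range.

Root depth r = h ρ_c / (ρ_m − ρ_c) = 2.47 km × 2680 / 570 = 11.61 km.
Total thickness = T + h + r = 34.7 km + 2.47 km + 11.61 km = 48.8 km.

48.8 km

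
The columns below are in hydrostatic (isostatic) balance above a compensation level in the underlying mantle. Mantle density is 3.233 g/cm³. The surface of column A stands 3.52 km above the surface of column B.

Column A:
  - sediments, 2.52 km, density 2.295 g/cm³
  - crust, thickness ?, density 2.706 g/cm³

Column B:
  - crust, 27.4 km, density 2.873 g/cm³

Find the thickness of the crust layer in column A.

Take the compensation level at the base of the deeper column (depth z_c below the surface of column A) and equate Σ ρ_i t_i down to z_c; mantle fills any gap and the z_c terms cancel.
Column A: 2.52×2.295 + x×2.706 + (z_c − 2.52 − x)×3.233
Column B: 3.52×0 + 27.4×2.873 + (z_c − 3.52 − 27.4)×3.233
The z_c×3.233 term appears on both sides and cancels. Collect the known terms of each column as K = Σ(ρt)_known − 3.233 × (depth of known layers): K_A = 5.7834 − 3.233×2.52 = −2.36376; K_B = 78.7202 − 3.233×(3.52 + 27.4) = −21.24416.
Balance: K_A − x×(3.233 − 2.706) = K_B, so x = (K_A − K_B)/(3.233 − 2.706) = 18.8804/0.527 = 35.8 km.

35.8 km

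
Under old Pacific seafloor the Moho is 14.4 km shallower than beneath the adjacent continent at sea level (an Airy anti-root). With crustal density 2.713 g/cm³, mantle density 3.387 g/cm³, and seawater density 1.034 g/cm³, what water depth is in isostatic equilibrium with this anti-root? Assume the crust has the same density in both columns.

5.78 km

Replacing a thickness d of crust by seawater at the top must be balanced by replacing crust with mantle at the base: d (ρ_c − ρ_w) = a (ρ_m − ρ_c).
d = a (ρ_m − ρ_c)/(ρ_c − ρ_w) = 14.4 km × 0.674/1.679 = 5.78 km.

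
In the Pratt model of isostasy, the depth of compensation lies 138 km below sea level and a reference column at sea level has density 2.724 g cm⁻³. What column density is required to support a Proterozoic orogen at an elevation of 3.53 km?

2.66 g cm⁻³

Pratt balance: ρ_ref D = ρ (D + h).
ρ = ρ_ref D/(D + h) = 2.724 × 138 km/(138 km + 3.53 km) = 2.66 g cm⁻³.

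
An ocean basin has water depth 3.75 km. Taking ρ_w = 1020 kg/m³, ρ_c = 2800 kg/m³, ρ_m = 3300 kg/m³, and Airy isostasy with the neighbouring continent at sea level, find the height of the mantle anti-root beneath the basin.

13.3 km

Isostatic balance requires: replacing crust with seawater at the top is compensated by replacing crust with mantle at the base: d (ρ_c − ρ_w) = a (ρ_m − ρ_c).
a = d (ρ_c − ρ_w)/(ρ_m − ρ_c) = 3.75 km × 1780/500 = 13.3 km.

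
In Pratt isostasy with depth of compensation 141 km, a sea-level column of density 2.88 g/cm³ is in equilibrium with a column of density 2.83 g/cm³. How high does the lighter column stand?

ρ_ref D = ρ (D + h) → h = D (ρ_ref − ρ)/ρ.
h = 141 km × (2.88 − 2.83)/2.83 = 2.49 km.

2.49 km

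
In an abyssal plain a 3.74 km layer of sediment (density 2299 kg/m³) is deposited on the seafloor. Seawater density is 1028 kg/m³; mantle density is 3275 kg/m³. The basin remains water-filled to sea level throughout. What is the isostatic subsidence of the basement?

2.12 km

Submarine loading: the sediment displaces seawater, and the subsidence is in turn flooded, so s (ρ_m − ρ_w) = t (ρ_sed − ρ_w).
s = 3.74 km × (2299 − 1028) / (3275 − 1028) = 2.12 km.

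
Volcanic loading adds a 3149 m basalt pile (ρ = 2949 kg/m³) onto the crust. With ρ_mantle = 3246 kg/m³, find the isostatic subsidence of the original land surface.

Subaerial loading: s = t ρ_load / ρ_m.
s = 3149 m × 2949/3246 = 2860 m.

2860 m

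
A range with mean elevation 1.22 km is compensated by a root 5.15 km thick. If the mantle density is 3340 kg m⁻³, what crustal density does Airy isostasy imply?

ρ_c h = (ρ_m − ρ_c) r → ρ_c (h + r) = ρ_m r → ρ_c = ρ_m r / (h + r).
ρ_c = 3340 × 5.15 km / (1.22 km + 5.15 km) = 2700 kg m⁻³.

2700 kg m⁻³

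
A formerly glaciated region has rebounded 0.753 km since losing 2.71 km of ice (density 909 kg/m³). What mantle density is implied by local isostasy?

3270 kg/m³

ρ_m = ρ_ice t / u = 909 × 2.71 km/0.753 km = 3270 kg/m³.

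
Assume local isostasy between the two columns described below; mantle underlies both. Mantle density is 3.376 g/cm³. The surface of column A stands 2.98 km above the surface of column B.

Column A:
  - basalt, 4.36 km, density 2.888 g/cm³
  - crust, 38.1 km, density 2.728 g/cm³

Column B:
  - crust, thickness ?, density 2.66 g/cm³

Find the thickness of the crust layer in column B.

Take the compensation level at the base of the deeper column (depth z_c below the surface of column A) and equate Σ ρ_i t_i down to z_c; mantle fills any gap and the z_c terms cancel.
Column A: 4.36×2.888 + 38.1×2.728 + (z_c − 42.46)×3.376
Column B: 2.98×0 + x×2.66 + (z_c − 2.98 − 0 − x)×3.376
The z_c×3.376 term appears on both sides and cancels. Collect the known terms of each column as K = Σ(ρt)_known − 3.376 × (depth of known layers): K_A = 116.52848 − 3.376×42.46 = −26.81648; K_B = 0 − 3.376×(2.98 + 0) = −10.06048.
Balance: K_A = K_B − x×(3.376 − 2.66), so x = (K_B − K_A)/(3.376 − 2.66) = 16.756/0.716 = 23.4 km.

23.4 km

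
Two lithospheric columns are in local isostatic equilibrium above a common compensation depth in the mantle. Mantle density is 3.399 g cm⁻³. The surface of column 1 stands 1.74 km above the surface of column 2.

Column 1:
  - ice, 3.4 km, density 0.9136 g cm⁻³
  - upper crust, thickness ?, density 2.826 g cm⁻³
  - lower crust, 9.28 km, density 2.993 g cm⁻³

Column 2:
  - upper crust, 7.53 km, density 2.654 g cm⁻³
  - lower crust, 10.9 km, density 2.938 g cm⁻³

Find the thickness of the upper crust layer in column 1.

Take the compensation level at the base of the deeper column (depth z_c below the surface of column 1) and equate Σ ρ_i t_i down to z_c; mantle fills any gap and the z_c terms cancel.
Column 1: 3.4×0.9136 + x×2.826 + 9.28×2.993 + (z_c − 12.68 − x)×3.399
Column 2: 1.74×0 + 7.53×2.654 + 10.9×2.938 + (z_c − 1.74 − 18.43)×3.399
The z_c×3.399 term appears on both sides and cancels. Collect the known terms of each column as K = Σ(ρt)_known − 3.399 × (depth of known layers): K_1 = 30.88128 − 3.399×12.68 = −12.21804; K_2 = 52.00882 − 3.399×(1.74 + 18.43) = −16.54901.
Balance: K_1 − x×(3.399 − 2.826) = K_2, so x = (K_1 − K_2)/(3.399 − 2.826) = 4.33097/0.573 = 7.56 km.

7.56 km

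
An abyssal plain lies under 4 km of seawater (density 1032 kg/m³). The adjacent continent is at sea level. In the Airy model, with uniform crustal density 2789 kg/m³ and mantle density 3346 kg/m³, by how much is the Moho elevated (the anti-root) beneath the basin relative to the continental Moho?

For local isostatic compensation: replacing crust with seawater at the top is compensated by replacing crust with mantle at the base: d (ρ_c − ρ_w) = a (ρ_m − ρ_c).
a = d (ρ_c − ρ_w)/(ρ_m − ρ_c) = 4 km × 1757/557 = 12.6 km.

12.6 km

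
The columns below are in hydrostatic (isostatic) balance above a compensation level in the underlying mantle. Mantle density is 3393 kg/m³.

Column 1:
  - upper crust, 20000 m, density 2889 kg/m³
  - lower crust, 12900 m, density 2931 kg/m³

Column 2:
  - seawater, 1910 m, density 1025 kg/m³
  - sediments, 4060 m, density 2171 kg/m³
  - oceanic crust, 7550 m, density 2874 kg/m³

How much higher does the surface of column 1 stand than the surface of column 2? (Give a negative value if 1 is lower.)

For any compensation level in the mantle, the mantle terms cancel and isostasy reduces to e = (Σt_1 − Σt_2) − (Σ(ρt)_1 − Σ(ρt)_2) / ρ_m.
Σt_1 = 32900 m; Σt_2 = 13520 m; Σ(ρt)_1 = 95589900; Σ(ρt)_2 = 32470710 (in m·kg/m³).
e = (32900 − 13520) − (95589900 − 32470710) / 3393 = 777 m.

777 m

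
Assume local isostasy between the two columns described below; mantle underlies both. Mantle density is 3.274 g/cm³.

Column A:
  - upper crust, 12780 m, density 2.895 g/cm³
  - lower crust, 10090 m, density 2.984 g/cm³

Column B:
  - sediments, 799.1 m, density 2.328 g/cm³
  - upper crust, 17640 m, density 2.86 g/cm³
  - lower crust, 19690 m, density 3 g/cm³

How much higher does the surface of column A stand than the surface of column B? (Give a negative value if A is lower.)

For any compensation level in the mantle, the mantle terms cancel and isostasy reduces to e = (Σt_A − Σt_B) − (Σ(ρt)_A − Σ(ρt)_B) / ρ_m.
Σt_A = 22870 m; Σt_B = 38129.1 m; Σ(ρt)_A = 67106.66; Σ(ρt)_B = 111380.705 (in m·g/cm³).
e = (22870 − 38129.1) − (67106.66 − 111380.705) / 3.274 = −1740 m.

−1740 m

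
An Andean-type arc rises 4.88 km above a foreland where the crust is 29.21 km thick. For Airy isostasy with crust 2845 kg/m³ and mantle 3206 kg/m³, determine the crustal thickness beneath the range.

72.5 km

Root depth r = h ρ_c / (ρ_m − ρ_c) = 4.88 km × 2845 / 361 = 38.46 km.
Total thickness = T + h + r = 29.21 km + 4.88 km + 38.46 km = 72.5 km.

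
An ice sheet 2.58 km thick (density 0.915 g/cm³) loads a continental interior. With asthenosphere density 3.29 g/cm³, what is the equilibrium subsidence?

Equating mass per unit area of the two columns: the ice load ρ_ice t is balanced by mantle displaced below, ρ_m s.
s = t ρ_ice / ρ_m = 2.58 km × 0.915/3.29 = 0.718 km.

0.718 km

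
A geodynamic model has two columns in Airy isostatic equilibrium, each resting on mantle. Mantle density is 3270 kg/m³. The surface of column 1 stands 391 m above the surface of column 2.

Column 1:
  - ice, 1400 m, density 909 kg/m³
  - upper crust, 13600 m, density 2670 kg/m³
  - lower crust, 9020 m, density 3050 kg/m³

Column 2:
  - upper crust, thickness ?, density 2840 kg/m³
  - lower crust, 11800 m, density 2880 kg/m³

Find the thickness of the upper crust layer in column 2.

Take the compensation level at the base of the deeper column (depth z_c below the surface of column 1) and equate Σ ρ_i t_i down to z_c; mantle fills any gap and the z_c terms cancel.
Column 1: 1400×909 + 13600×2670 + 9020×3050 + (z_c − 24020)×3270
Column 2: 391×0 + x×2840 + 11800×2880 + (z_c − 391 − 11800 − x)×3270
The z_c×3270 term appears on both sides and cancels. Collect the known terms of each column as K = Σ(ρt)_known − 3270 × (depth of known layers): K_1 = 65095600 − 3270×24020 = −13449800; K_2 = 33984000 − 3270×(391 + 11800) = −5880570.
Balance: K_1 = K_2 − x×(3270 − 2840), so x = (K_2 − K_1)/(3270 − 2840) = 7569230/430 = 17600 m.

17600 m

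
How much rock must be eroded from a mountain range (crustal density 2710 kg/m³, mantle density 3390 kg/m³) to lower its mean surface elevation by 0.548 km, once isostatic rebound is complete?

Net drop Δ = e − u = e − e ρ_c/ρ_m = e (ρ_m − ρ_c)/ρ_m.
e = Δ ρ_m/(ρ_m − ρ_c) = 0.548 km × 3390/680 = 2.73 km.

2.73 km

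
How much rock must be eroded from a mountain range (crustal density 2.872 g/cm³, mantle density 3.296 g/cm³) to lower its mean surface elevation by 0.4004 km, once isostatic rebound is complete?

3.11 km

Net drop Δ = e − u = e − e ρ_c/ρ_m = e (ρ_m − ρ_c)/ρ_m.
e = Δ ρ_m/(ρ_m − ρ_c) = 0.4004 km × 3.296/0.424 = 3.11 km.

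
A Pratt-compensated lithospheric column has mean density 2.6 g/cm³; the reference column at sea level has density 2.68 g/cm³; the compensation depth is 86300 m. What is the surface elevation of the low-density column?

2660 m

ρ_ref D = ρ (D + h) → h = D (ρ_ref − ρ)/ρ.
h = 86300 m × (2.68 − 2.6)/2.6 = 2660 m.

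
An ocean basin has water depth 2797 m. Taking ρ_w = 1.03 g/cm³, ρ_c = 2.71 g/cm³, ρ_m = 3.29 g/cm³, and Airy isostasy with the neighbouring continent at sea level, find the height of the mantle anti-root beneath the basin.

In Airy isostatic equilibrium: replacing crust with seawater at the top is compensated by replacing crust with mantle at the base: d (ρ_c − ρ_w) = a (ρ_m − ρ_c).
a = d (ρ_c − ρ_w)/(ρ_m − ρ_c) = 2797 m × 1.68/0.58 = 8100 m.

8100 m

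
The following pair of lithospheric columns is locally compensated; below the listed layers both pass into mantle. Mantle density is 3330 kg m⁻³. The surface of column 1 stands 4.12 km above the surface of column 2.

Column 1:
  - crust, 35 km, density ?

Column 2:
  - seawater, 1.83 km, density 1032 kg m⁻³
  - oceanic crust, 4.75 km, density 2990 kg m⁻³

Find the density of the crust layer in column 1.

2770 kg m⁻³

Take the compensation level at the base of the deeper column (depth z_c below the surface of column 1) and equate Σ ρ_i t_i down to z_c; mantle fills any gap and the z_c terms cancel.
Column 1: 35×ρ + (z_c − 35)×3330
Column 2: 4.12×0 + 1.83×1032 + 4.75×2990 + (z_c − 4.12 − 6.58)×3330
The z_c×3330 term appears on both sides and cancels. Collect the known terms of each column as K = Σ(ρt)_known − 3330 × (depth of known layers): K_1 = 0 − 3330×35 = −116550; K_2 = 16091.06 − 3330×(4.12 + 6.58) = −19539.94.
Balance: K_1 + 35×ρ = K_2, so ρ = (K_2 − K_1)/35 = 97010.1/35 = 2770 kg m⁻³.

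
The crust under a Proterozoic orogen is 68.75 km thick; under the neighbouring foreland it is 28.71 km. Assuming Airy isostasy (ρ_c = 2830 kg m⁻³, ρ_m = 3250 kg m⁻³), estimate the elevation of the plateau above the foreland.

Excess crust Δ = 68.75 km − 28.71 km = 40.04 km, split between elevation h and root r with h + r = Δ.
Airy balance ρ_c h = (ρ_m − ρ_c) r gives r = h ρ_c/(ρ_m − ρ_c), so h (1 + ρ_c/(ρ_m − ρ_c)) = Δ, i.e. h = Δ (ρ_m − ρ_c)/ρ_m.
h = 40.04 km × 420/3250 = 5.17 km.

5.17 km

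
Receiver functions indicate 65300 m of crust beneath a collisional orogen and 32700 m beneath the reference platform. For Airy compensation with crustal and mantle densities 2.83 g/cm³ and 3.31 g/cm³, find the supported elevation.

4730 m

Excess crust Δ = 65300 m − 32700 m = 32600 m, split between elevation h and root r with h + r = Δ.
Airy balance ρ_c h = (ρ_m − ρ_c) r gives r = h ρ_c/(ρ_m − ρ_c), so h (1 + ρ_c/(ρ_m − ρ_c)) = Δ, i.e. h = Δ (ρ_m − ρ_c)/ρ_m.
h = 32600 m × 0.48/3.31 = 4730 m.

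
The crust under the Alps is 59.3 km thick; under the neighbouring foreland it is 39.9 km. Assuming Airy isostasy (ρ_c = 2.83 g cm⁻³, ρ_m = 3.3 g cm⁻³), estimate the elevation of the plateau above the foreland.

2.76 km

Excess crust Δ = 59.3 km − 39.9 km = 19.4 km, split between elevation h and root r with h + r = Δ.
Airy balance ρ_c h = (ρ_m − ρ_c) r gives r = h ρ_c/(ρ_m − ρ_c), so h (1 + ρ_c/(ρ_m − ρ_c)) = Δ, i.e. h = Δ (ρ_m − ρ_c)/ρ_m.
h = 19.4 km × 0.47/3.3 = 2.76 km.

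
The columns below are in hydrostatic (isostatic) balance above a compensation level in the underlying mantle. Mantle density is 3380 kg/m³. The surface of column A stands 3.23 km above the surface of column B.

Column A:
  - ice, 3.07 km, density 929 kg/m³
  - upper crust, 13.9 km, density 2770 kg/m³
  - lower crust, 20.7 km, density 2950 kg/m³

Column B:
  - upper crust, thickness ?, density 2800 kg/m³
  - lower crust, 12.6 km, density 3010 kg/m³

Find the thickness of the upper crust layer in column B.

Take the compensation level at the base of the deeper column (depth z_c below the surface of column A) and equate Σ ρ_i t_i down to z_c; mantle fills any gap and the z_c terms cancel.
Column A: 3.07×929 + 13.9×2770 + 20.7×2950 + (z_c − 37.67)×3380
Column B: 3.23×0 + x×2800 + 12.6×3010 + (z_c − 3.23 − 12.6 − x)×3380
The z_c×3380 term appears on both sides and cancels. Collect the known terms of each column as K = Σ(ρt)_known − 3380 × (depth of known layers): K_A = 102420.03 − 3380×37.67 = −24904.57; K_B = 37926 − 3380×(3.23 + 12.6) = −15579.4.
Balance: K_A = K_B − x×(3380 − 2800), so x = (K_B − K_A)/(3380 − 2800) = 9325.17/580 = 16.1 km.

16.1 km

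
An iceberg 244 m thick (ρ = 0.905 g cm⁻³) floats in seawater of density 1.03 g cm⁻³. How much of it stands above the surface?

29.6 m

Floating equilibrium: submerged depth d = t ρ_obj/ρ_fluid = 244 m × 0.905/1.03 = 214.4 m.
Freeboard = t − d = 244 m − 214.4 m = 29.6 m.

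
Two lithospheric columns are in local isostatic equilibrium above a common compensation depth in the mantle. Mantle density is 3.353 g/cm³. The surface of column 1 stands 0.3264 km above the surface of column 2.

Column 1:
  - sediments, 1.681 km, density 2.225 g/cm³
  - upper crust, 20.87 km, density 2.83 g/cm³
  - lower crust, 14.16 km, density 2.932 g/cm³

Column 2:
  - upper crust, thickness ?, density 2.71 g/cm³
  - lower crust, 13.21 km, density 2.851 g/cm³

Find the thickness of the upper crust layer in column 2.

17.2 km

Take the compensation level at the base of the deeper column (depth z_c below the surface of column 1) and equate Σ ρ_i t_i down to z_c; mantle fills any gap and the z_c terms cancel.
Column 1: 1.681×2.225 + 20.87×2.83 + 14.16×2.932 + (z_c − 36.711)×3.353
Column 2: 0.3264×0 + x×2.71 + 13.21×2.851 + (z_c − 0.3264 − 13.21 − x)×3.353
The z_c×3.353 term appears on both sides and cancels. Collect the known terms of each column as K = Σ(ρt)_known − 3.353 × (depth of known layers): K_1 = 104.319445 − 3.353×36.711 = −18.772538; K_2 = 37.66171 − 3.353×(0.3264 + 13.21) = −7.7258392.
Balance: K_1 = K_2 − x×(3.353 − 2.71), so x = (K_2 − K_1)/(3.353 − 2.71) = 11.0467/0.643 = 17.2 km.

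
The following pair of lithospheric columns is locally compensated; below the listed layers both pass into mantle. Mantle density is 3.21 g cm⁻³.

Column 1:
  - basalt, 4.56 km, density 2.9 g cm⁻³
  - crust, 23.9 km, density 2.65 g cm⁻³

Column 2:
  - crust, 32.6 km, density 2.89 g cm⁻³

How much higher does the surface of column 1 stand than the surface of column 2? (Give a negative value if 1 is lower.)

For any compensation level in the mantle, the mantle terms cancel and isostasy reduces to e = (Σt_1 − Σt_2) − (Σ(ρt)_1 − Σ(ρt)_2) / ρ_m.
Σt_1 = 28.46 km; Σt_2 = 32.6 km; Σ(ρt)_1 = 76.559; Σ(ρt)_2 = 94.214 (in km·g cm⁻³).
e = (28.46 − 32.6) − (76.559 − 94.214) / 3.21 = 1.36 km.

1.36 km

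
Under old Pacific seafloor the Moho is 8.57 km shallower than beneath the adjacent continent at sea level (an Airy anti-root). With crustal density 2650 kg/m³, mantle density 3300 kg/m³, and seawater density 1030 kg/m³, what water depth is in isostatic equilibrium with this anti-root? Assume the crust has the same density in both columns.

Replacing a thickness d of crust by seawater at the top must be balanced by replacing crust with mantle at the base: d (ρ_c − ρ_w) = a (ρ_m − ρ_c).
d = a (ρ_m − ρ_c)/(ρ_c − ρ_w) = 8.57 km × 650/1620 = 3.44 km.

3.44 km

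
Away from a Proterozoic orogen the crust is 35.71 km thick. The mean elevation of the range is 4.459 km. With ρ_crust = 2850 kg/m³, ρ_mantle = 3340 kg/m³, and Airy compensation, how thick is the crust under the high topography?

Root depth r = h ρ_c / (ρ_m − ρ_c) = 4.459 km × 2850 / 490 = 25.93 km.
Total thickness = T + h + r = 35.71 km + 4.459 km + 25.93 km = 66.1 km.

66.1 km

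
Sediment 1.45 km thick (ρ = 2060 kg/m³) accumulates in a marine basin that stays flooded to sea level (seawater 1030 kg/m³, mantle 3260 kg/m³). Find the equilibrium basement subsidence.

Submarine loading: the sediment displaces seawater, and the subsidence is in turn flooded, so s (ρ_m − ρ_w) = t (ρ_sed − ρ_w).
s = 1.45 km × (2060 − 1030) / (3260 − 1030) = 0.67 km.

0.67 km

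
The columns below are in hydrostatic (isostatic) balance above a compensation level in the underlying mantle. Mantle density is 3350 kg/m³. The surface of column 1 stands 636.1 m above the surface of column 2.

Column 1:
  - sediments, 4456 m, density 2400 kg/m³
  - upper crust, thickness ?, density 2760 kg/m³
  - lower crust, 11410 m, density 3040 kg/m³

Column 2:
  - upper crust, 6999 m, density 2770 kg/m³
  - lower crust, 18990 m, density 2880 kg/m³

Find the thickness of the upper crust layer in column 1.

Take the compensation level at the base of the deeper column (depth z_c below the surface of column 1) and equate Σ ρ_i t_i down to z_c; mantle fills any gap and the z_c terms cancel.
Column 1: 4456×2400 + x×2760 + 11410×3040 + (z_c − 15866 − x)×3350
Column 2: 636.1×0 + 6999×2770 + 18990×2880 + (z_c − 636.1 − 25989)×3350
The z_c×3350 term appears on both sides and cancels. Collect the known terms of each column as K = Σ(ρt)_known − 3350 × (depth of known layers): K_1 = 45380800 − 3350×15866 = −7770300; K_2 = 74078430 − 3350×(636.1 + 25989) = −15115655.
Balance: K_1 − x×(3350 − 2760) = K_2, so x = (K_1 − K_2)/(3350 − 2760) = 7345360/590 = 12400 m.

12400 m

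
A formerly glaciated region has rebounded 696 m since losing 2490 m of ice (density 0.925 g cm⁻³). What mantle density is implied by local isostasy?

3.31 g cm⁻³

ρ_m = ρ_ice t / u = 0.925 × 2490 m/696 m = 3.31 g cm⁻³.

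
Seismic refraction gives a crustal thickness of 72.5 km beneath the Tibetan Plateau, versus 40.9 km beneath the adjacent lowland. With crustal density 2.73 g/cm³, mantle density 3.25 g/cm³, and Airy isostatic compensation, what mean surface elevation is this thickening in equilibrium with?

5.06 km

Excess crust Δ = 72.5 km − 40.9 km = 31.6 km, split between elevation h and root r with h + r = Δ.
Airy balance ρ_c h = (ρ_m − ρ_c) r gives r = h ρ_c/(ρ_m − ρ_c), so h (1 + ρ_c/(ρ_m − ρ_c)) = Δ, i.e. h = Δ (ρ_m − ρ_c)/ρ_m.
h = 31.6 km × 0.52/3.25 = 5.06 km.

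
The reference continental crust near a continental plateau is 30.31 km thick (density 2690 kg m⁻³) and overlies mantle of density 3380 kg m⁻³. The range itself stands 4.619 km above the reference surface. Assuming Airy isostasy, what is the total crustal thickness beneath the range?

Root depth r = h ρ_c / (ρ_m − ρ_c) = 4.619 km × 2690 / 690 = 18.01 km.
Total thickness = T + h + r = 30.31 km + 4.619 km + 18.01 km = 52.9 km.

52.9 km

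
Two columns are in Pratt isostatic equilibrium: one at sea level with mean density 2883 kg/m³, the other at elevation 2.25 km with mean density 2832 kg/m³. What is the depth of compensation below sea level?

125 km

ρ_ref D = ρ (D + h) → D (ρ_ref − ρ) = ρ h.
D = ρ h/(ρ_ref − ρ) = 2832 × 2.25 km/(2883 − 2832) = 125 km.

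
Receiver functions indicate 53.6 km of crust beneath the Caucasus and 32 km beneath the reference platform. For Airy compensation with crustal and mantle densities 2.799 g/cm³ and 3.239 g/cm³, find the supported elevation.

2.93 km

Excess crust Δ = 53.6 km − 32 km = 21.6 km, split between elevation h and root r with h + r = Δ.
Airy balance ρ_c h = (ρ_m − ρ_c) r gives r = h ρ_c/(ρ_m − ρ_c), so h (1 + ρ_c/(ρ_m − ρ_c)) = Δ, i.e. h = Δ (ρ_m − ρ_c)/ρ_m.
h = 21.6 km × 0.44/3.239 = 2.93 km.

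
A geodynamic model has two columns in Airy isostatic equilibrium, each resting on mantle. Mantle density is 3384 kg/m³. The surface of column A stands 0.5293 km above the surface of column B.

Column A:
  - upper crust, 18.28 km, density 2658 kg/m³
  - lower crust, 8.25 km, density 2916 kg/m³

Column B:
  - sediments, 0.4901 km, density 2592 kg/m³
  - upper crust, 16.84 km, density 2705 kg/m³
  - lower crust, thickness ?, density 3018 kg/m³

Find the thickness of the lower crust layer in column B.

9.61 km

Take the compensation level at the base of the deeper column (depth z_c below the surface of column A) and equate Σ ρ_i t_i down to z_c; mantle fills any gap and the z_c terms cancel.
Column A: 18.28×2658 + 8.25×2916 + (z_c − 26.53)×3384
Column B: 0.5293×0 + 0.4901×2592 + 16.84×2705 + x×3018 + (z_c − 0.5293 − 17.3301 − x)×3384
The z_c×3384 term appears on both sides and cancels. Collect the known terms of each column as K = Σ(ρt)_known − 3384 × (depth of known layers): K_A = 72645.24 − 3384×26.53 = −17132.28; K_B = 46822.5392 − 3384×(0.5293 + 17.3301) = −13613.6704.
Balance: K_A = K_B − x×(3384 − 3018), so x = (K_B − K_A)/(3384 − 3018) = 3518.61/366 = 9.61 km.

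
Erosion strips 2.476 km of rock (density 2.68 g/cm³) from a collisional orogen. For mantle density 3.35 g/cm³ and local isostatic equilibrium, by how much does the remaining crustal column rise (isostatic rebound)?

1.98 km

Unloading: uplift u = e ρ_c/ρ_m = 2.476 km × 2.68/3.35 = 1.98 km.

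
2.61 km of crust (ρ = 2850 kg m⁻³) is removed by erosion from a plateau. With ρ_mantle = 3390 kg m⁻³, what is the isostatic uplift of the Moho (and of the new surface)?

Unloading: uplift u = e ρ_c/ρ_m = 2.61 km × 2850/3390 = 2.19 km.

2.19 km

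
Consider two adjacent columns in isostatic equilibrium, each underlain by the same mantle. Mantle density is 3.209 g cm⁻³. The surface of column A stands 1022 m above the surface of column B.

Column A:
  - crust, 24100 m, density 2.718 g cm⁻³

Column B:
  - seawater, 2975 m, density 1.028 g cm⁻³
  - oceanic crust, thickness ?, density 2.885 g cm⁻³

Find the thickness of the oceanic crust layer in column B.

Take the compensation level at the base of the deeper column (depth z_c below the surface of column A) and equate Σ ρ_i t_i down to z_c; mantle fills any gap and the z_c terms cancel.
Column A: 24100×2.718 + (z_c − 24100)×3.209
Column B: 1022×0 + 2975×1.028 + x×2.885 + (z_c − 1022 − 2975 − x)×3.209
The z_c×3.209 term appears on both sides and cancels. Collect the known terms of each column as K = Σ(ρt)_known − 3.209 × (depth of known layers): K_A = 65503.8 − 3.209×24100 = −11833.1; K_B = 3058.3 − 3.209×(1022 + 2975) = −9768.073.
Balance: K_A = K_B − x×(3.209 − 2.885), so x = (K_B − K_A)/(3.209 − 2.885) = 2065.03/0.324 = 6370 m.

6370 m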